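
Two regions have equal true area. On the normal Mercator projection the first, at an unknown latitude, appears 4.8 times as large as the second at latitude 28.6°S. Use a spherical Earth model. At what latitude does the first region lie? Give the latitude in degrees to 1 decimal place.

66.4°

For equal true areas on Mercator, apparent areas scale as sec²φ, so the ratio is cos²φ₂ / cos²φ₁.
cos²φ₂ / cos²φ₁ = 4.8  ⇒  cos φ₁ = cos 28.6° / √4.8 = 0.8780/2.191 = 0.4007.
φ₁ = arccos(0.4007) ≈ 66.4°.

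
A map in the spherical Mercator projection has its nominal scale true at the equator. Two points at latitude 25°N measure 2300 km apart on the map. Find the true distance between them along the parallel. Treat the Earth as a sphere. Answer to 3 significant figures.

2080 km

Mercator is conformal, so the point scale is isotropic: h = k = sec φ = 1/cos φ.
Along the parallel at 25°, map distances are exaggerated by k = sec 25° = 1.103.
True distance = 2300 / 1.103 = 2300 × cos 25° ≈ 2080 km.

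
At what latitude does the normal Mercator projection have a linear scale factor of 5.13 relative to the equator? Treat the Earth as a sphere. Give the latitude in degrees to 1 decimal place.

78.8°

Mercator scale is k = sec φ = 1/cos φ.
1/cos φ = 5.13  ⇒  cos φ = 0.1949  ⇒  φ = arccos(0.1949) ≈ 78.8°.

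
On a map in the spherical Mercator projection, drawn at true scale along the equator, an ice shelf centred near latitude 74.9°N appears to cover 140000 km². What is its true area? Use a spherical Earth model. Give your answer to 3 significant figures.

Mercator is conformal, so the point scale is isotropic: h = k = sec φ = 1/cos φ.
Areal scale = k² = sec²φ = 1/cos²(74.9°) = 1/0.2605² = 14.74.
True area = apparent / (areal scale) = 140000 / 14.74 ≈ 9500 km².

9500 km²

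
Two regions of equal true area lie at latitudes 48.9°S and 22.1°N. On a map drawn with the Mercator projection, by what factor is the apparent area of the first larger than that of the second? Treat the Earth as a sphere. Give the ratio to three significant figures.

1.99

Mercator areal scale is sec²φ.
At 48.9°: sec²(48.9°) = 1/0.6574² = 2.314.
At 22.1°: sec²(22.1°) = 1/0.9265² = 1.165.
Ratio = 2.314/1.165 = cos²(22.1°)/cos²(48.9°) ≈ 1.99.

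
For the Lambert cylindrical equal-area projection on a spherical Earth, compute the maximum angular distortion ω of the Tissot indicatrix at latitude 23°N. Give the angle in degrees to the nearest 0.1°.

9.5°

The Lambert cylindrical equal-area projection is the cylindrical equal-area projection with its standard parallel at the equator (φ₀ = 0). For cylindrical equal-area with standard parallel φ₀, h = cos φ / cos φ₀ and k = cos φ₀ / cos φ, so h·k = 1.
At 23°: h = 0.9205, k = 1.086; principal scales a = 1.086, b = 0.9205.
sin(ω/2) = (a − b)/(a + b) = 0.1659/2.007 = 0.08264, so ω = 2 arcsin(0.08264) ≈ 9.5°.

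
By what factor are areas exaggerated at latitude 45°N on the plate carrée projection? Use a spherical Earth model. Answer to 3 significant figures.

1.41

In the plate carrée (x = Rλ, y = Rφ), meridians are true-scale (h = 1) and parallels are stretched by k = sec φ.
Areal scale = h·k = 1 × sec φ; at 45°, h = 1.000, k = 1.414, so h·k = 1.414.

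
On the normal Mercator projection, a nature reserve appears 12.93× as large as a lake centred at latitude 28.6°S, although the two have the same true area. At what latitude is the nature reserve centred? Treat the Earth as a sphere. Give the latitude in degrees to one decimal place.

Mercator areal scale is sec²φ, so apparent-area ratio = sec²φ₁ / sec²φ₂ = cos²φ₂ / cos²φ₁.
cos²φ₂ / cos²φ₁ = 12.93  ⇒  cos φ₁ = cos 28.6° / √12.93 = 0.8780/3.596 = 0.2442.
φ₁ = arccos(0.2442) ≈ 75.9°.

75.9°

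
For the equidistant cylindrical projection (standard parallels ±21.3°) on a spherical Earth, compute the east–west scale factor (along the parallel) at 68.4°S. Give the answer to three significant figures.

2.53

The equidistant cylindrical projection with φ₀ = 21.3° has h = 1 (meridians true) and k = cos φ₀ / cos φ along parallels.
k = cos 21.3° / cos 68.4° = 0.9317/0.3681 = 2.531.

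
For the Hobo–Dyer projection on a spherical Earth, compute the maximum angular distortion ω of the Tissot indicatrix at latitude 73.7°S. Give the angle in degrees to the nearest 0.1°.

102.1°

The Hobo–Dyer projection is cylindrical equal-area with φ₀ = 37.5°. For cylindrical equal-area with standard parallel φ₀, h = cos φ / cos φ₀ and k = cos φ₀ / cos φ, so h·k = 1.
At 73.7°: h = 0.3538, k = 2.827; principal scales a = 2.827, b = 0.3538.
sin(ω/2) = (a − b)/(a + b) = 2.473/3.180 = 0.7775, so ω = 2 arcsin(0.7775) ≈ 102.1°.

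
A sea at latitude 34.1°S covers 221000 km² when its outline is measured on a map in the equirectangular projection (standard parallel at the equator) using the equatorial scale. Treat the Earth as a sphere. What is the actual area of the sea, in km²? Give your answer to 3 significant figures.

183000 km²

In the plate carrée (x = Rλ, y = Rφ), meridians are true-scale (h = 1) and parallels are stretched by k = sec φ.
Areal scale = h·k = 1 × sec φ; at 34.1°, h = 1.000, k = 1.208, so h·k = 1.208.
True area = apparent / (areal scale) = 221000 / 1.208 ≈ 183000 km².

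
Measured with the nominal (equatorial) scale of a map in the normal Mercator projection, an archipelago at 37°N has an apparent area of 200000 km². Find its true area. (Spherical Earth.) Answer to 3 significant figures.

128000 km²

For Mercator, h = k = sec φ (a conformal cylindrical projection has a single point scale, 1/cos φ).
Areal scale = k² = sec²φ = 1/cos²(37°) = 1/0.7986² = 1.568.
True area = apparent / (areal scale) = 200000 / 1.568 ≈ 128000 km².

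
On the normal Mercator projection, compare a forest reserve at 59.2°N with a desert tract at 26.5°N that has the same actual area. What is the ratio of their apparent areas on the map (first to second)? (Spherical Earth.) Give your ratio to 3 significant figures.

Mercator is conformal with k = sec φ, so areal scale = k² = sec²φ.
At 59.2°: sec²(59.2°) = 1/0.5120² = 3.814.
At 26.5°: sec²(26.5°) = 1/0.8949² = 1.249.
Ratio = 3.814/1.249 = cos²(26.5°)/cos²(59.2°) ≈ 3.05.

3.05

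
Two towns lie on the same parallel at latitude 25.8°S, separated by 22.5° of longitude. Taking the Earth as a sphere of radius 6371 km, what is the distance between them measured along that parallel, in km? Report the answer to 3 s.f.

2250 km

Arc length along a parallel = R cos φ · Δλ (with Δλ in radians).
= 6371 × cos 25.8° × (22.5° × π/180) = 6371 × 0.9003 × 0.3927 ≈ 2250 km.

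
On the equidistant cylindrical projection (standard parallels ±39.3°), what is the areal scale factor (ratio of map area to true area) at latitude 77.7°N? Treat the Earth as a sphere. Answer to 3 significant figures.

The equidistant cylindrical projection with φ₀ = 39.3° has h = 1 (meridians true) and k = cos φ₀ / cos φ along parallels.
Areal scale = h·k = 1 × cos φ₀ / cos φ; at 77.7°, h = 1.000, k = 3.633, so h·k = 3.633.

3.63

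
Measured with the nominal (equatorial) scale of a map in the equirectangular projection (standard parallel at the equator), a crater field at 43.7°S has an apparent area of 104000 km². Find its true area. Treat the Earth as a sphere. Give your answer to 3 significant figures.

For the equirectangular projection with φ₀ = 0 (plate carrée), h = 1 along meridians and k = sec φ along parallels.
Areal scale = h·k = 1 × sec φ; at 43.7°, h = 1.000, k = 1.383, so h·k = 1.383.
True area = apparent / (areal scale) = 104000 / 1.383 ≈ 75200 km².

75200 km²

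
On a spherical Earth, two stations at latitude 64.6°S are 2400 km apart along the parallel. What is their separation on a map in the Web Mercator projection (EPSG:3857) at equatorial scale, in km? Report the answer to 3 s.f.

5600 km

Mercator is conformal, so the point scale is isotropic: h = k = sec φ = 1/cos φ.
Along the parallel, k = sec 64.6° = 1/0.4289 = 2.331.
Map distance = 2400 × 2.331 ≈ 5600 km.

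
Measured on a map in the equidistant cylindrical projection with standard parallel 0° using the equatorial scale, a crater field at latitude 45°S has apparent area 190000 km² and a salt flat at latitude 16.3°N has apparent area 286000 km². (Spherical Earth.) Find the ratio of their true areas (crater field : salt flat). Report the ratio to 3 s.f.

On the plate carrée, areal scale = h·k = 1 × sec φ, so true area = apparent × cos φ.
True area of crater field: 190000 × cos(45°) = 190000 × 0.7071 = 134400 km².
True area of salt flat: 286000 × cos(16.3°) = 286000 × 0.9598 = 274500 km².
Ratio = 134400 / 274500 ≈ 0.489.

0.489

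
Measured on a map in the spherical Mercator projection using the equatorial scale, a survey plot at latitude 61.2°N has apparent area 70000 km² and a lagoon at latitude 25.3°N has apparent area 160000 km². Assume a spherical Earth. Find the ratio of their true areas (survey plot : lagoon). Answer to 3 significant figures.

Mercator's areal exaggeration is sec²φ; hence true area = (apparent area) · cos²φ.
True area of survey plot: 70000 × cos²(61.2°) = 70000 × 0.2321 = 16250 km².
True area of lagoon: 160000 × cos²(25.3°) = 160000 × 0.8174 = 130800 km².
Ratio = 16250 / 130800 ≈ 0.124.

0.124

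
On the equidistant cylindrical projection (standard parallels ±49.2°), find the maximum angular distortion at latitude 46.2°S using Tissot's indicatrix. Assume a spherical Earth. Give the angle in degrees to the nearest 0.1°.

3.3°

In the equirectangular projection with standard parallel φ₀ = 49.2° (x = Rλ cos φ₀, y = Rφ), meridians are true-scale (h = 1) and the parallel scale is k = cos φ₀ / cos φ.
At 46.2°: h = 1.000, k = 0.9441; principal scales a = 1.000, b = 0.9441.
sin(ω/2) = (a − b)/(a + b) = 0.05595/1.944 = 0.02878, so ω = 2 arcsin(0.02878) ≈ 3.3°.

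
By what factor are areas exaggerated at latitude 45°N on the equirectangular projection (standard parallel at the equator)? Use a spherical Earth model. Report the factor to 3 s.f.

1.41

In the plate carrée (x = Rλ, y = Rφ), meridians are true-scale (h = 1) and parallels are stretched by k = sec φ.
Areal scale = h·k = 1 × sec φ; at 45°, h = 1.000, k = 1.414, so h·k = 1.414.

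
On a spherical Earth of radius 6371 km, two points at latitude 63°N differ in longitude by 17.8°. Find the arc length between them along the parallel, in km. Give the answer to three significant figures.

899 km

Arc length along a parallel = R cos φ · Δλ (with Δλ in radians).
= 6371 × cos 63° × (17.8° × π/180) = 6371 × 0.4540 × 0.3107 ≈ 899 km.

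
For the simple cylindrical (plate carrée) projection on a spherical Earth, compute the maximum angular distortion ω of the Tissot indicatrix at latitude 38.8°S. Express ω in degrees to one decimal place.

Plate carrée maps x = Rλ, y = Rφ. The meridian scale is h = 1 and the parallel scale is k = 1/cos φ = sec φ.
At 38.8°: h = 1.000, k = 1.283; principal scales a = 1.283, b = 1.000.
sin(ω/2) = (a − b)/(a + b) = 0.2831/2.283 = 0.1240, so ω = 2 arcsin(0.1240) ≈ 14.2°.

14.2°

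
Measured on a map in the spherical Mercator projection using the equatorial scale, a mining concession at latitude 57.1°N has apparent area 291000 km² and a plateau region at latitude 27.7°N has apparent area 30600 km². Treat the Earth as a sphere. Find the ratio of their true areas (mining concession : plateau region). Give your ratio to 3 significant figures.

On Mercator the areal scale is sec²φ, so true area = apparent × cos²φ.
True area of mining concession: 291000 × cos²(57.1°) = 291000 × 0.2950 = 85860 km².
True area of plateau region: 30600 × cos²(27.7°) = 30600 × 0.7839 = 23990 km².
Ratio = 85860 / 23990 ≈ 3.58.

3.58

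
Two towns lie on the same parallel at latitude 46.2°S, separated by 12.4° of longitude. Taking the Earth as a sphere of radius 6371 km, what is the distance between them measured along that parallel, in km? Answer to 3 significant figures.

954 km

Arc length along a parallel = R cos φ · Δλ (with Δλ in radians).
= 6371 × cos 46.2° × (12.4° × π/180) = 6371 × 0.6921 × 0.2164 ≈ 954 km.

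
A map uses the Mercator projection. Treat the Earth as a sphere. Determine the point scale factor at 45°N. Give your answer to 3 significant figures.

The Mercator projection is conformal; its linear scale factor is the same in every direction and equals sec φ = 1/cos φ.
k = 1/cos 45° = 1/0.7071 = 1.414.

1.41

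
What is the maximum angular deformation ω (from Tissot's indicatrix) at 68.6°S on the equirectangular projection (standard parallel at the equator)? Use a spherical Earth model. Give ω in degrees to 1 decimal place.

55.5°

For the equirectangular projection with φ₀ = 0 (plate carrée), h = 1 along meridians and k = sec φ along parallels.
At 68.6°: h = 1.000, k = 2.741; principal scales a = 2.741, b = 1.000.
sin(ω/2) = (a − b)/(a + b) = 1.741/3.741 = 0.4653, so ω = 2 arcsin(0.4653) ≈ 55.5°.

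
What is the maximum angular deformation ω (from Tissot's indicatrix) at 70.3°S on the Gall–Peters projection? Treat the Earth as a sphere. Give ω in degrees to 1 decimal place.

78.0°

The Gall–Peters projection is cylindrical equal-area with φ₀ = 45°. For cylindrical equal-area with standard parallel φ₀, h = cos φ / cos φ₀ and k = cos φ₀ / cos φ, so h·k = 1.
At 70.3°: h = 0.4767, k = 2.098; principal scales a = 2.098, b = 0.4767.
sin(ω/2) = (a − b)/(a + b) = 1.621/2.574 = 0.6296, so ω = 2 arcsin(0.6296) ≈ 78.0°.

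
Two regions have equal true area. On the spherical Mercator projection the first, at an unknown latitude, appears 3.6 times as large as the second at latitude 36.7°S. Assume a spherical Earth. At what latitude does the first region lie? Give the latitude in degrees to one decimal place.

65.0°

On Mercator, (apparent₁)/(apparent₂) = sec²φ₁ / sec²φ₂ when true areas are equal.
cos²φ₂ / cos²φ₁ = 3.6  ⇒  cos φ₁ = cos 36.7° / √3.6 = 0.8018/1.897 = 0.4226.
φ₁ = arccos(0.4226) ≈ 65.0°.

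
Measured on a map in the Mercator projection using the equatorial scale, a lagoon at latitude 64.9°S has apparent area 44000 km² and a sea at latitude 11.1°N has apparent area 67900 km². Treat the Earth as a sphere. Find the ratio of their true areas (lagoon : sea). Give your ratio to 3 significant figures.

Since Mercator area scale is 1/cos²φ, the true area equals the apparent area multiplied by cos²φ.
True area of lagoon: 44000 × cos²(64.9°) = 44000 × 0.1799 = 7918 km².
True area of sea: 67900 × cos²(11.1°) = 67900 × 0.9629 = 65380 km².
Ratio = 7918 / 65380 ≈ 0.121.

0.121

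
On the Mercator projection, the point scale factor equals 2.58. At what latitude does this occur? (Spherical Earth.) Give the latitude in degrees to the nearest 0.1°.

67.2°

Mercator scale is k = sec φ = 1/cos φ.
1/cos φ = 2.58  ⇒  cos φ = 0.3876  ⇒  φ = arccos(0.3876) ≈ 67.2°.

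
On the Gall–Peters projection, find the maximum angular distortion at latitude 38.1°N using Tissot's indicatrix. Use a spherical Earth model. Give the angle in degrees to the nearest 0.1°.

Gall–Peters is a cylindrical equal-area projection with standard parallels at ±45°. Cylindrical equal-area (φ₀ = 45°): h = cos φ / cos 45° along meridians, k = cos 45° / cos φ along parallels; h·k = 1.
At 38.1°: h = 1.113, k = 0.8986; principal scales a = 1.113, b = 0.8986.
sin(ω/2) = (a − b)/(a + b) = 0.2143/2.011 = 0.1066, so ω = 2 arcsin(0.1066) ≈ 12.2°.

12.2°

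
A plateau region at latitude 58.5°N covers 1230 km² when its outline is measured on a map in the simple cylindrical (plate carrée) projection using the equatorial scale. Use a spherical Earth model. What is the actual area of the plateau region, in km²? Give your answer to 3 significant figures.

In the plate carrée (x = Rλ, y = Rφ), meridians are true-scale (h = 1) and parallels are stretched by k = sec φ.
Areal scale = h·k = 1 × sec φ; at 58.5°, h = 1.000, k = 1.914, so h·k = 1.914.
True area = apparent / (areal scale) = 1230 / 1.914 ≈ 643 km².

643 km²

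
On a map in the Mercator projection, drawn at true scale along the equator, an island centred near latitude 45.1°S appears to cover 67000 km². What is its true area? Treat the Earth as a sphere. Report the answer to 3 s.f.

33400 km²

For Mercator, h = k = sec φ (a conformal cylindrical projection has a single point scale, 1/cos φ).
Areal scale = k² = sec²φ = 1/cos²(45.1°) = 1/0.7059² = 2.007.
True area = apparent / (areal scale) = 67000 / 2.007 ≈ 33400 km².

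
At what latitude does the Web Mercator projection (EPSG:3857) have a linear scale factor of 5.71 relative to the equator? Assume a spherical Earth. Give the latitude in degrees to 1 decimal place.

79.9°

Mercator scale is k = sec φ = 1/cos φ.
1/cos φ = 5.71  ⇒  cos φ = 0.1751  ⇒  φ = arccos(0.1751) ≈ 79.9°.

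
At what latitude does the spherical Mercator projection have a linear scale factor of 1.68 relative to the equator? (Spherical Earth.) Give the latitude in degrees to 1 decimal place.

Mercator scale is k = sec φ = 1/cos φ.
1/cos φ = 1.68  ⇒  cos φ = 0.5952  ⇒  φ = arccos(0.5952) ≈ 53.5°.

53.5°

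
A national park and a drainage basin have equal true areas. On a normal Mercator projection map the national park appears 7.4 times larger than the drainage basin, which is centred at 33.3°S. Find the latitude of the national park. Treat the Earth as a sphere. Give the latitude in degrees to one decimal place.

72.1°

Mercator areal scale is sec²φ, so apparent-area ratio = sec²φ₁ / sec²φ₂ = cos²φ₂ / cos²φ₁.
cos²φ₂ / cos²φ₁ = 7.4  ⇒  cos φ₁ = cos 33.3° / √7.4 = 0.8358/2.720 = 0.3072.
φ₁ = arccos(0.3072) ≈ 72.1°.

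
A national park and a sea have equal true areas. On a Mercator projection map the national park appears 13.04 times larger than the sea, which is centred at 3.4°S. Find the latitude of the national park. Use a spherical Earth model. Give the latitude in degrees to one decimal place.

Mercator areal scale is sec²φ, so apparent-area ratio = sec²φ₁ / sec²φ₂ = cos²φ₂ / cos²φ₁.
cos²φ₂ / cos²φ₁ = 13.04  ⇒  cos φ₁ = cos 3.4° / √13.04 = 0.9982/3.611 = 0.2764.
φ₁ = arccos(0.2764) ≈ 74.0°.

74.0°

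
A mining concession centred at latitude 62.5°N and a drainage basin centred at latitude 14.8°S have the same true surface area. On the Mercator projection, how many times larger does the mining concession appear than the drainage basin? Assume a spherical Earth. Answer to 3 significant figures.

Mercator is conformal with k = sec φ, so areal scale = k² = sec²φ.
At 62.5°: sec²(62.5°) = 1/0.4617² = 4.690.
At 14.8°: sec²(14.8°) = 1/0.9668² = 1.070.
Ratio = 4.690/1.070 = cos²(14.8°)/cos²(62.5°) ≈ 4.38.

4.38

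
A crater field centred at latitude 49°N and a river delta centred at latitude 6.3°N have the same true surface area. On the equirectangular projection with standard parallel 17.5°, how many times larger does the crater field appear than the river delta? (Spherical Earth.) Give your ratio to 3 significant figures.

1.52

With standard parallel φ₀ = 17.5°, the equirectangular projection gives x = Rλ cos φ₀, y = Rφ, so h = 1 and k = cos 17.5° / cos φ.
Areal scale at 49°: h·k = 1.000 × 1.454 = 1.454.
Areal scale at 6.3°: h·k = 1.000 × 0.9595 = 0.9595.
Ratio = 1.454/0.9595 ≈ 1.52.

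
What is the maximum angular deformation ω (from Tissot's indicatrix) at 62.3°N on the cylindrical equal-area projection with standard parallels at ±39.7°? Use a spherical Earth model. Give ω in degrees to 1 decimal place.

55.4°

For cylindrical equal-area with standard parallel φ₀, h = cos φ / cos φ₀ and k = cos φ₀ / cos φ, so h·k = 1.
At 62.3°: h = 0.6042, k = 1.655; principal scales a = 1.655, b = 0.6042.
sin(ω/2) = (a − b)/(a + b) = 1.051/2.259 = 0.4652, so ω = 2 arcsin(0.4652) ≈ 55.4°.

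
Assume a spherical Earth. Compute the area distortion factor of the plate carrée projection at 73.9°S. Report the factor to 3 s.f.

3.61

In the plate carrée (x = Rλ, y = Rφ), meridians are true-scale (h = 1) and parallels are stretched by k = sec φ.
Areal scale = h·k = 1 × sec φ; at 73.9°, h = 1.000, k = 3.606, so h·k = 3.606.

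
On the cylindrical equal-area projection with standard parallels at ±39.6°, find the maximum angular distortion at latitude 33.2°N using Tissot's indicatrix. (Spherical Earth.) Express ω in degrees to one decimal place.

Cylindrical equal-area (φ₀ = 39.6°): h = cos φ / cos 39.6° along meridians, k = cos 39.6° / cos φ along parallels; h·k = 1.
At 33.2°: h = 1.086, k = 0.9208; principal scales a = 1.086, b = 0.9208.
sin(ω/2) = (a − b)/(a + b) = 0.1652/2.007 = 0.08230, so ω = 2 arcsin(0.08230) ≈ 9.4°.

9.4°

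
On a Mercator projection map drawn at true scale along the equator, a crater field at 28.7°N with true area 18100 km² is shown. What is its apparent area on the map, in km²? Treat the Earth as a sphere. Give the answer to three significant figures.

Mercator is conformal, so the point scale is isotropic: h = k = sec φ = 1/cos φ.
Areal scale = k² = sec²φ = 1/cos²(28.7°) = 1/0.8771² = 1.300.
Apparent area = 18100 × 1.300 ≈ 23500 km².

23500 km²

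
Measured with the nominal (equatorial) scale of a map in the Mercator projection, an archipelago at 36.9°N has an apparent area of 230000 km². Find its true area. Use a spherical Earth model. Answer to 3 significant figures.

147000 km²

For Mercator, h = k = sec φ (a conformal cylindrical projection has a single point scale, 1/cos φ).
Areal scale = k² = sec²φ = 1/cos²(36.9°) = 1/0.7997² = 1.564.
True area = apparent / (areal scale) = 230000 / 1.564 ≈ 147000 km².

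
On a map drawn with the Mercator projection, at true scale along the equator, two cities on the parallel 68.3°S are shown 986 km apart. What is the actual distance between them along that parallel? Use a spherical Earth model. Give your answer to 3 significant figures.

The Mercator projection is conformal; its linear scale factor is the same in every direction and equals sec φ = 1/cos φ.
Along the parallel at 68.3°, map distances are exaggerated by k = sec 68.3° = 2.705.
True distance = 986 / 2.705 = 986 × cos 68.3° ≈ 365 km.

365 km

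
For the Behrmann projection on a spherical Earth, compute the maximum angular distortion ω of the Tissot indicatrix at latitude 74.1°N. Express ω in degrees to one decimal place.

Behrmann is a cylindrical equal-area projection with standard parallels at ±30°. Cylindrical equal-area (φ₀ = 30°): h = cos φ / cos 30° along meridians, k = cos 30° / cos φ along parallels; h·k = 1.
At 74.1°: h = 0.3163, k = 3.161; principal scales a = 3.161, b = 0.3163.
sin(ω/2) = (a − b)/(a + b) = 2.845/3.477 = 0.8181, so ω = 2 arcsin(0.8181) ≈ 109.8°.

109.8°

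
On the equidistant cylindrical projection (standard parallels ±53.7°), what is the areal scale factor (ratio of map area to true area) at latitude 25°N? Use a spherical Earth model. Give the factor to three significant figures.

0.653

With standard parallel φ₀ = 53.7°, the equirectangular projection gives x = Rλ cos φ₀, y = Rφ, so h = 1 and k = cos 53.7° / cos φ.
Areal scale = h·k = 1 × cos φ₀ / cos φ; at 25°, h = 1.000, k = 0.6532, so h·k = 0.6532.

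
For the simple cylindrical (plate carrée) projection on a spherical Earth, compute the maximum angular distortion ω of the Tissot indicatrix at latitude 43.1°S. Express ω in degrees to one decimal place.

17.9°

Plate carrée maps x = Rλ, y = Rφ. The meridian scale is h = 1 and the parallel scale is k = 1/cos φ = sec φ.
At 43.1°: h = 1.000, k = 1.370; principal scales a = 1.370, b = 1.000.
sin(ω/2) = (a − b)/(a + b) = 0.3696/2.370 = 0.1560, so ω = 2 arcsin(0.1560) ≈ 17.9°.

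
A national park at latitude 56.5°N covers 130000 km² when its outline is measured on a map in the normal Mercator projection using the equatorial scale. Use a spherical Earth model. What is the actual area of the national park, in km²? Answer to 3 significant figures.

39600 km²

The Mercator projection is conformal; its linear scale factor is the same in every direction and equals sec φ = 1/cos φ.
Areal scale = k² = sec²φ = 1/cos²(56.5°) = 1/0.5519² = 3.283.
True area = apparent / (areal scale) = 130000 / 3.283 ≈ 39600 km².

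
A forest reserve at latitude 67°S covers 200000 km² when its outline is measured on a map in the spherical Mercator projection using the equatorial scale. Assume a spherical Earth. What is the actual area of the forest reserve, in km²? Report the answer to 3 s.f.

The Mercator projection is conformal; its linear scale factor is the same in every direction and equals sec φ = 1/cos φ.
Areal scale = k² = sec²φ = 1/cos²(67°) = 1/0.3907² = 6.550.
True area = apparent / (areal scale) = 200000 / 6.550 ≈ 30500 km².

30500 km²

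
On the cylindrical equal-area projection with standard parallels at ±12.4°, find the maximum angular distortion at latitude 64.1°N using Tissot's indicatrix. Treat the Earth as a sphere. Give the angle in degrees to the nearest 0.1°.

For cylindrical equal-area with standard parallel φ₀, h = cos φ / cos φ₀ and k = cos φ₀ / cos φ, so h·k = 1.
At 64.1°: h = 0.4472, k = 2.236; principal scales a = 2.236, b = 0.4472.
sin(ω/2) = (a − b)/(a + b) = 1.789/2.683 = 0.6666, so ω = 2 arcsin(0.6666) ≈ 83.6°.

83.6°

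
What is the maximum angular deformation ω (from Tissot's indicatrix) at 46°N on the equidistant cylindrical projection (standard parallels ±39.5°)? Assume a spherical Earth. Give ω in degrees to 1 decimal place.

6.0°

In the equirectangular projection with standard parallel φ₀ = 39.5° (x = Rλ cos φ₀, y = Rφ), meridians are true-scale (h = 1) and the parallel scale is k = cos φ₀ / cos φ.
At 46°: h = 1.000, k = 1.111; principal scales a = 1.111, b = 1.000.
sin(ω/2) = (a − b)/(a + b) = 0.1108/2.111 = 0.05249, so ω = 2 arcsin(0.05249) ≈ 6.0°.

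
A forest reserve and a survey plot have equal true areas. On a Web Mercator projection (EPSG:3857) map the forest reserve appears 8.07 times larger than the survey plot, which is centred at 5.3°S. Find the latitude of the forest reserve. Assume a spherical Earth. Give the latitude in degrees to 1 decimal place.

69.5°

For equal true areas on Mercator, apparent areas scale as sec²φ, so the ratio is cos²φ₂ / cos²φ₁.
cos²φ₂ / cos²φ₁ = 8.07  ⇒  cos φ₁ = cos 5.3° / √8.07 = 0.9957/2.841 = 0.3505.
φ₁ = arccos(0.3505) ≈ 69.5°.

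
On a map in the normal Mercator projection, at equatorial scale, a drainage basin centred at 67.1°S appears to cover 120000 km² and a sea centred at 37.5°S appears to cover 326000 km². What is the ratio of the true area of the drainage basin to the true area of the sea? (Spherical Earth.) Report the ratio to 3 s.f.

0.0886

On Mercator the areal scale is sec²φ, so true area = apparent × cos²φ.
True area of drainage basin: 120000 × cos²(67.1°) = 120000 × 0.1514 = 18170 km².
True area of sea: 326000 × cos²(37.5°) = 326000 × 0.6294 = 205200 km².
Ratio = 18170 / 205200 ≈ 0.0886.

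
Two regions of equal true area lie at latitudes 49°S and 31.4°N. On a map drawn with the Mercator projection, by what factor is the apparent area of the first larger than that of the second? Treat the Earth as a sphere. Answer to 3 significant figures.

Mercator areal scale is sec²φ.
At 49°: sec²(49°) = 1/0.6561² = 2.323.
At 31.4°: sec²(31.4°) = 1/0.8536² = 1.373.
Ratio = 2.323/1.373 = cos²(31.4°)/cos²(49°) ≈ 1.69.

1.69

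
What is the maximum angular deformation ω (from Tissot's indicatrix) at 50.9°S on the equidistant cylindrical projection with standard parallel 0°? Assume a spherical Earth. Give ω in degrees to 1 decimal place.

26.2°

In the plate carrée (x = Rλ, y = Rφ), meridians are true-scale (h = 1) and parallels are stretched by k = sec φ.
At 50.9°: h = 1.000, k = 1.586; principal scales a = 1.586, b = 1.000.
sin(ω/2) = (a − b)/(a + b) = 0.5856/2.586 = 0.2265, so ω = 2 arcsin(0.2265) ≈ 26.2°.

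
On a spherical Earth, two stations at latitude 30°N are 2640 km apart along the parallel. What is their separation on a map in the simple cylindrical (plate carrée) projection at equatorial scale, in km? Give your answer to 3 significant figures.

3050 km

Plate carrée maps x = Rλ, y = Rφ. The meridian scale is h = 1 and the parallel scale is k = 1/cos φ = sec φ.
Along the parallel, k = sec 30° = 1/0.8660 = 1.155.
Map distance = 2640 × 1.155 ≈ 3050 km.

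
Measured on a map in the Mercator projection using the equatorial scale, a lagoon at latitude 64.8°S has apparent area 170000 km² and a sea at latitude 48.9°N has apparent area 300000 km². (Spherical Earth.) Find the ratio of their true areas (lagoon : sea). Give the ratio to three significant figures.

Mercator's areal exaggeration is sec²φ; hence true area = (apparent area) · cos²φ.
True area of lagoon: 170000 × cos²(64.8°) = 170000 × 0.1813 = 30820 km².
True area of sea: 300000 × cos²(48.9°) = 300000 × 0.4321 = 129600 km².
Ratio = 30820 / 129600 ≈ 0.238.

0.238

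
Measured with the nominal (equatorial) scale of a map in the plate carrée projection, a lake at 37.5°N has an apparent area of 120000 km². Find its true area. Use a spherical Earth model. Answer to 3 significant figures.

In the plate carrée (x = Rλ, y = Rφ), meridians are true-scale (h = 1) and parallels are stretched by k = sec φ.
Areal scale = h·k = 1 × sec φ; at 37.5°, h = 1.000, k = 1.260, so h·k = 1.260.
True area = apparent / (areal scale) = 120000 / 1.260 ≈ 95200 km².

95200 km²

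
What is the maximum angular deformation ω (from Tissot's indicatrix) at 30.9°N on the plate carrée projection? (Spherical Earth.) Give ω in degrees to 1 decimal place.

8.8°

In the plate carrée (x = Rλ, y = Rφ), meridians are true-scale (h = 1) and parallels are stretched by k = sec φ.
At 30.9°: h = 1.000, k = 1.165; principal scales a = 1.165, b = 1.000.
sin(ω/2) = (a − b)/(a + b) = 0.1654/2.165 = 0.07639, so ω = 2 arcsin(0.07639) ≈ 8.8°.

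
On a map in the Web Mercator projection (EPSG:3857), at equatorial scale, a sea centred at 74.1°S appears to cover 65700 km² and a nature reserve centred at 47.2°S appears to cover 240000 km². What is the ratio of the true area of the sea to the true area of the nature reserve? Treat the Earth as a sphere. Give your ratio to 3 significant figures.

Mercator's areal exaggeration is sec²φ; hence true area = (apparent area) · cos²φ.
True area of sea: 65700 × cos²(74.1°) = 65700 × 0.07505 = 4931 km².
True area of nature reserve: 240000 × cos²(47.2°) = 240000 × 0.4616 = 110800 km².
Ratio = 4931 / 110800 ≈ 0.0445.

0.0445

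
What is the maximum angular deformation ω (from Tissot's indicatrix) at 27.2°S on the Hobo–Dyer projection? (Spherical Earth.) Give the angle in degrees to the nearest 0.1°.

The Hobo–Dyer projection is cylindrical equal-area with φ₀ = 37.5°. For cylindrical equal-area with standard parallel φ₀, h = cos φ / cos φ₀ and k = cos φ₀ / cos φ, so h·k = 1.
At 27.2°: h = 1.121, k = 0.8920; principal scales a = 1.121, b = 0.8920.
sin(ω/2) = (a − b)/(a + b) = 0.2291/2.013 = 0.1138, so ω = 2 arcsin(0.1138) ≈ 13.1°.

13.1°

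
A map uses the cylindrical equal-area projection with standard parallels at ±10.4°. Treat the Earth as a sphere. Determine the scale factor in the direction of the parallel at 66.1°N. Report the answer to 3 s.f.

Cylindrical equal-area (φ₀ = 10.4°): h = cos φ / cos 10.4° along meridians, k = cos 10.4° / cos φ along parallels; h·k = 1.
k = cos 10.4° / cos 66.1° = 0.9836/0.4051 = 2.428.

2.43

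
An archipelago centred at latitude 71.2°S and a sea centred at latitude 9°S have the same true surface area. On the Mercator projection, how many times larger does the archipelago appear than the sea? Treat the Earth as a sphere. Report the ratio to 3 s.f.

On Mercator, area is exaggerated by sec²φ = 1/cos²φ.
At 71.2°: sec²(71.2°) = 1/0.3223² = 9.629.
At 9°: sec²(9°) = 1/0.9877² = 1.025.
Ratio = 9.629/1.025 = cos²(9°)/cos²(71.2°) ≈ 9.39.

9.39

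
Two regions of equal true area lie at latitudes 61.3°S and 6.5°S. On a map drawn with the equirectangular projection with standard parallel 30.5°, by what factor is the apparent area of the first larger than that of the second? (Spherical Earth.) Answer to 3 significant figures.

The equidistant cylindrical projection with φ₀ = 30.5° has h = 1 (meridians true) and k = cos φ₀ / cos φ along parallels.
Areal scale at 61.3°: h·k = 1.000 × 1.794 = 1.794.
Areal scale at 6.5°: h·k = 1.000 × 0.8672 = 0.8672.
Ratio = 1.794/0.8672 ≈ 2.07.

2.07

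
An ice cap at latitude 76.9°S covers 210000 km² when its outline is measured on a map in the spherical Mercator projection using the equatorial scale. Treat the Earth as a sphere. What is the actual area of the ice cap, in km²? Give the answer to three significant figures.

10800 km²

For Mercator, h = k = sec φ (a conformal cylindrical projection has a single point scale, 1/cos φ).
Areal scale = k² = sec²φ = 1/cos²(76.9°) = 1/0.2267² = 19.47.
True area = apparent / (areal scale) = 210000 / 19.47 ≈ 10800 km².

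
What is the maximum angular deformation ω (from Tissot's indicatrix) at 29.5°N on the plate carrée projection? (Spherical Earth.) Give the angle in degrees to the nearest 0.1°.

7.9°

In the plate carrée (x = Rλ, y = Rφ), meridians are true-scale (h = 1) and parallels are stretched by k = sec φ.
At 29.5°: h = 1.000, k = 1.149; principal scales a = 1.149, b = 1.000.
sin(ω/2) = (a − b)/(a + b) = 0.1490/2.149 = 0.06932, so ω = 2 arcsin(0.06932) ≈ 7.9°.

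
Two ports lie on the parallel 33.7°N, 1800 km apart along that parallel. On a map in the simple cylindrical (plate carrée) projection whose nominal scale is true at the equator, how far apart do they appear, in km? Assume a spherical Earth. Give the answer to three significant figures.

For the equirectangular projection with φ₀ = 0 (plate carrée), h = 1 along meridians and k = sec φ along parallels.
Along the parallel, k = sec 33.7° = 1/0.8320 = 1.202.
Map distance = 1800 × 1.202 ≈ 2160 km.

2160 km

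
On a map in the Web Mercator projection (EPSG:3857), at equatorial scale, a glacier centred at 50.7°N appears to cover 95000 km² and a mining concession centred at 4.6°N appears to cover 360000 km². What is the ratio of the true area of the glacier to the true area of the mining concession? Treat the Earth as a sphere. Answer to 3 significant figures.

Since Mercator area scale is 1/cos²φ, the true area equals the apparent area multiplied by cos²φ.
True area of glacier: 95000 × cos²(50.7°) = 95000 × 0.4012 = 38110 km².
True area of mining concession: 360000 × cos²(4.6°) = 360000 × 0.9936 = 357700 km².
Ratio = 38110 / 357700 ≈ 0.107.

0.107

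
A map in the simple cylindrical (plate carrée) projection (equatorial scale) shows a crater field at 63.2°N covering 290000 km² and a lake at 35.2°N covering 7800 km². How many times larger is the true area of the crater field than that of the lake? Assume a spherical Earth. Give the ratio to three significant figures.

Plate carrée has h = 1 and k = sec φ, giving areal scale sec φ; true area = (apparent area) · cos φ.
True area of crater field: 290000 × cos(63.2°) = 290000 × 0.4509 = 130800 km².
True area of lake: 7800 × cos(35.2°) = 7800 × 0.8171 = 6374 km².
Ratio = 130800 / 6374 ≈ 20.5.

20.5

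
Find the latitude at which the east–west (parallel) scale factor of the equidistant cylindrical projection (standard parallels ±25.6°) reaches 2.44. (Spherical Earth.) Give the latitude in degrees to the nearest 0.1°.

68.3°

With standard parallel φ₀ = 25.6°, the equirectangular projection gives x = Rλ cos φ₀, y = Rφ, so h = 1 and k = cos 25.6° / cos φ.
k = cos φ₀ / cos φ = 2.44  ⇒  cos φ = cos 25.6° / 2.44 = 0.3696.
φ = arccos(0.3696) ≈ 68.3°.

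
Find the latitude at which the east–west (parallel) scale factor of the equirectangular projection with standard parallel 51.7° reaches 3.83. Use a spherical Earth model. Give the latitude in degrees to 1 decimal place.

The equidistant cylindrical projection with φ₀ = 51.7° has h = 1 (meridians true) and k = cos φ₀ / cos φ along parallels.
k = cos φ₀ / cos φ = 3.83  ⇒  cos φ = cos 51.7° / 3.83 = 0.1618.
φ = arccos(0.1618) ≈ 80.7°.

80.7°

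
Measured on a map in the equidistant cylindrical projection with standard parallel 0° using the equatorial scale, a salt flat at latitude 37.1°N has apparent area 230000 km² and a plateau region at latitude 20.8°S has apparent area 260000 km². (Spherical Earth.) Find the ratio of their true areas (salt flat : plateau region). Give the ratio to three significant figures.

0.755

On the plate carrée, areal scale = h·k = 1 × sec φ, so true area = apparent × cos φ.
True area of salt flat: 230000 × cos(37.1°) = 230000 × 0.7976 = 183400 km².
True area of plateau region: 260000 × cos(20.8°) = 260000 × 0.9348 = 243100 km².
Ratio = 183400 / 243100 ≈ 0.755.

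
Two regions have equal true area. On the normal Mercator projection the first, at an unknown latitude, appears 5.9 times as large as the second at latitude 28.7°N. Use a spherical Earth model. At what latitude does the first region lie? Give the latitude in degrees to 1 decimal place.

For equal true areas on Mercator, apparent areas scale as sec²φ, so the ratio is cos²φ₂ / cos²φ₁.
cos²φ₂ / cos²φ₁ = 5.9  ⇒  cos φ₁ = cos 28.7° / √5.9 = 0.8771/2.429 = 0.3611.
φ₁ = arccos(0.3611) ≈ 68.8°.

68.8°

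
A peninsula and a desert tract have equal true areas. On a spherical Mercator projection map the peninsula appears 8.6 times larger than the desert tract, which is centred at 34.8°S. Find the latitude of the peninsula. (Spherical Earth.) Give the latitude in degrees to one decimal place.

On Mercator, (apparent₁)/(apparent₂) = sec²φ₁ / sec²φ₂ when true areas are equal.
cos²φ₂ / cos²φ₁ = 8.6  ⇒  cos φ₁ = cos 34.8° / √8.6 = 0.8211/2.933 = 0.2800.
φ₁ = arccos(0.2800) ≈ 73.7°.

73.7°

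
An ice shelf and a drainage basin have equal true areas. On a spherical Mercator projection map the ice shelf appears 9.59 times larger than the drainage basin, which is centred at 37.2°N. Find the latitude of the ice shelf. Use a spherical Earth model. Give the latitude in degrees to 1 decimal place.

Mercator areal scale is sec²φ, so apparent-area ratio = sec²φ₁ / sec²φ₂ = cos²φ₂ / cos²φ₁.
cos²φ₂ / cos²φ₁ = 9.59  ⇒  cos φ₁ = cos 37.2° / √9.59 = 0.7965/3.097 = 0.2572.
φ₁ = arccos(0.2572) ≈ 75.1°.

75.1°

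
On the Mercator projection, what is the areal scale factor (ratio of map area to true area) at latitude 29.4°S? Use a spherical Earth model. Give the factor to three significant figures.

1.32

For Mercator, h = k = sec φ (a conformal cylindrical projection has a single point scale, 1/cos φ).
Areal scale = k² = sec²φ = 1/cos²(29.4°) = 1/0.8712² = 1.317.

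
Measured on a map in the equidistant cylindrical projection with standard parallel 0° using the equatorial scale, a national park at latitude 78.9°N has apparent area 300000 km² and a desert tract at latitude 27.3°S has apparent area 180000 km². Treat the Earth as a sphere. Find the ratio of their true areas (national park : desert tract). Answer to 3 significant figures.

0.361

On the plate carrée, areal scale = h·k = 1 × sec φ, so true area = apparent × cos φ.
True area of national park: 300000 × cos(78.9°) = 300000 × 0.1925 = 57760 km².
True area of desert tract: 180000 × cos(27.3°) = 180000 × 0.8886 = 160000 km².
Ratio = 57760 / 160000 ≈ 0.361.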